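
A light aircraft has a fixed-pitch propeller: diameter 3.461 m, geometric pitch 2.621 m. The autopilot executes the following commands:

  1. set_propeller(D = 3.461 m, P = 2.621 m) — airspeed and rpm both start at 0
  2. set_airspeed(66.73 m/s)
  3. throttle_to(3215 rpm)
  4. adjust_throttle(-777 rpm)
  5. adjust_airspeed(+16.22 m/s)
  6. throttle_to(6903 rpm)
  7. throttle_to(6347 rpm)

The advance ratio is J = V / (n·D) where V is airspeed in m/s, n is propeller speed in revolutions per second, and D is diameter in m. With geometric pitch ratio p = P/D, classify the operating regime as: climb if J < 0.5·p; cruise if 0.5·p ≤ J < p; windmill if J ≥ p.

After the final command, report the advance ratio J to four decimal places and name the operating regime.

J = 0.2266, regime = climb

set_propeller: D = 3.461 m, P = 2.621 m (p = P/D = 0.757296); state ← (V=0, rpm=0)
set_airspeed(66.73): V ← 66.73 m/s
throttle_to(3215): rpm ← 3215
adjust_throttle(-777): rpm ← 3215 -777 = 2438
adjust_airspeed(+16.22): V ← 66.73 +16.22 = 82.95 m/s
throttle_to(6903): rpm ← 6903
throttle_to(6347): rpm ← 6347
final state: V = 82.95 m/s, rpm = 6347 → n = rpm/60 = 105.783333 rev/s
J = V / (n·D) = 82.95 / (105.783333 × 3.461) = 0.226567
regime bands: climb J<0.3786 | cruise [0.3786, 0.7573) | windmill J≥0.7573
J = 0.2266 → climb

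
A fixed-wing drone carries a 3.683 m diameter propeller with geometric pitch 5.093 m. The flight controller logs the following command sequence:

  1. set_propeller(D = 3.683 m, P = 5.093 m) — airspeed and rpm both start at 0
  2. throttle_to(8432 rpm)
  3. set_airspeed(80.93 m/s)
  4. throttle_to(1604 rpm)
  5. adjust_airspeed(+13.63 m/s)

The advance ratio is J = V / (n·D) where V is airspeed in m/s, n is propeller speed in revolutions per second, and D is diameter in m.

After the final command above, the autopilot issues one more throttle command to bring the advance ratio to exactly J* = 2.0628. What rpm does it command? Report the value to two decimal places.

set_propeller: D = 3.683 m, P = 5.093 m (p = P/D = 1.382840); state ← (V=0, rpm=0)
throttle_to(8432): rpm ← 8432
set_airspeed(80.93): V ← 80.93 m/s
throttle_to(1604): rpm ← 1604
adjust_airspeed(+13.63): V ← 80.93 +13.63 = 94.56 m/s
final state: V = 94.56 m/s, rpm = 1604 → n = rpm/60 = 26.733333 rev/s
target J* = 2.0628; solve J* = V/(n·D) for n: n = V/(J*·D) = 94.56/(2.0628 × 3.683) = 12.446540 rev/s
rpm = 60·n = 746.792370

rpm = 746.79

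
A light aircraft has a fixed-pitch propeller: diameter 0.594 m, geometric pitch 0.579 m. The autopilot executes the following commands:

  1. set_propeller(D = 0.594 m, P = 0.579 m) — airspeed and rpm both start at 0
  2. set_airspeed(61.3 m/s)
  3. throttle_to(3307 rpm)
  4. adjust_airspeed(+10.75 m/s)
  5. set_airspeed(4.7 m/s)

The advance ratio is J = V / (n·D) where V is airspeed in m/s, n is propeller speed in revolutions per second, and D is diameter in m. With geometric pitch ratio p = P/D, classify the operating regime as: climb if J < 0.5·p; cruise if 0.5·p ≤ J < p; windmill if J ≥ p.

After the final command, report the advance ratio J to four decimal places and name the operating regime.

J = 0.1436, regime = climb

set_propeller: D = 0.594 m, P = 0.579 m (p = P/D = 0.974747); state ← (V=0, rpm=0)
set_airspeed(61.3): V ← 61.3 m/s
throttle_to(3307): rpm ← 3307
adjust_airspeed(+10.75): V ← 61.3 +10.75 = 72.05 m/s
set_airspeed(4.7): V ← 4.7 m/s
final state: V = 4.7 m/s, rpm = 3307 → n = rpm/60 = 55.116667 rev/s
J = V / (n·D) = 4.7 / (55.116667 × 0.594) = 0.143558
regime bands: climb J<0.4874 | cruise [0.4874, 0.9747) | windmill J≥0.9747
J = 0.1436 → climb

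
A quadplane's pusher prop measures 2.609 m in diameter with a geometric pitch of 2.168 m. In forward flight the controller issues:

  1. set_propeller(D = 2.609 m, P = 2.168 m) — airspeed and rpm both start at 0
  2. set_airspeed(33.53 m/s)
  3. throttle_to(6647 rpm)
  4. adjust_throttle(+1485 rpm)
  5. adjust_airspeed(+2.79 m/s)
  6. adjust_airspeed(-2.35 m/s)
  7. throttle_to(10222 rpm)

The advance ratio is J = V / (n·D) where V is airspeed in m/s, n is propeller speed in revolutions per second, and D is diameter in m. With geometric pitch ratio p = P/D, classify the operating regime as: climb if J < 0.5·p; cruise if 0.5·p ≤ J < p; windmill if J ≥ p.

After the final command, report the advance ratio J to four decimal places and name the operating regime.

set_propeller: D = 2.609 m, P = 2.168 m (p = P/D = 0.830970); state ← (V=0, rpm=0)
set_airspeed(33.53): V ← 33.53 m/s
throttle_to(6647): rpm ← 6647
adjust_throttle(+1485): rpm ← 6647 +1485 = 8132
adjust_airspeed(+2.79): V ← 33.53 +2.79 = 36.32 m/s
adjust_airspeed(-2.35): V ← 36.32 -2.35 = 33.97 m/s
throttle_to(10222): rpm ← 10222
final state: V = 33.97 m/s, rpm = 10222 → n = rpm/60 = 170.366667 rev/s
J = V / (n·D) = 33.97 / (170.366667 × 2.609) = 0.076425
regime bands: climb J<0.4155 | cruise [0.4155, 0.8310) | windmill J≥0.8310
J = 0.0764 → climb

J = 0.0764, regime = climb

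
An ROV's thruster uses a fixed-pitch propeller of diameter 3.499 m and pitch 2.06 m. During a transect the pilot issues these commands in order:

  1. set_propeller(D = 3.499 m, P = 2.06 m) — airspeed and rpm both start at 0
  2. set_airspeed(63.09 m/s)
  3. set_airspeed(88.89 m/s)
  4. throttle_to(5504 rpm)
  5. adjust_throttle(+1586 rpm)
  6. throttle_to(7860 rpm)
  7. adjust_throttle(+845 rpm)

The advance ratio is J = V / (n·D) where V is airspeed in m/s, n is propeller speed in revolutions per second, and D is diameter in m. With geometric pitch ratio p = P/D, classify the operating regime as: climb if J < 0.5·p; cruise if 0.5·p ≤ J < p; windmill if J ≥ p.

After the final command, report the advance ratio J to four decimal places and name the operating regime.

J = 0.1751, regime = climb

set_propeller: D = 3.499 m, P = 2.06 m (p = P/D = 0.588740); state ← (V=0, rpm=0)
set_airspeed(63.09): V ← 63.09 m/s
set_airspeed(88.89): V ← 88.89 m/s
throttle_to(5504): rpm ← 5504
adjust_throttle(+1586): rpm ← 5504 +1586 = 7090
throttle_to(7860): rpm ← 7860
adjust_throttle(+845): rpm ← 7860 +845 = 8705
final state: V = 88.89 m/s, rpm = 8705 → n = rpm/60 = 145.083333 rev/s
J = V / (n·D) = 88.89 / (145.083333 × 3.499) = 0.175102
regime bands: climb J<0.2944 | cruise [0.2944, 0.5887) | windmill J≥0.5887
J = 0.1751 → climb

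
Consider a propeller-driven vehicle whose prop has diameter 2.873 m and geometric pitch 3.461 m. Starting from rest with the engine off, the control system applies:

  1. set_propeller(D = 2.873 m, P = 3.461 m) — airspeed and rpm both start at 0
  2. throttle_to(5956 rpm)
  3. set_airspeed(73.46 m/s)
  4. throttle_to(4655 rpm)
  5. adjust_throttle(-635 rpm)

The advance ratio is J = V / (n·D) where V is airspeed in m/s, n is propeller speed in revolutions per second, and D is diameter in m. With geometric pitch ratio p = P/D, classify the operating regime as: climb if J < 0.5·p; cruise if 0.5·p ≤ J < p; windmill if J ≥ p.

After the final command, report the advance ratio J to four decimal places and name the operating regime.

set_propeller: D = 2.873 m, P = 3.461 m (p = P/D = 1.204664); state ← (V=0, rpm=0)
throttle_to(5956): rpm ← 5956
set_airspeed(73.46): V ← 73.46 m/s
throttle_to(4655): rpm ← 4655
adjust_throttle(-635): rpm ← 4655 -635 = 4020
final state: V = 73.46 m/s, rpm = 4020 → n = rpm/60 = 67.000000 rev/s
J = V / (n·D) = 73.46 / (67.000000 × 2.873) = 0.381628
regime bands: climb J<0.6023 | cruise [0.6023, 1.2047) | windmill J≥1.2047
J = 0.3816 → climb

J = 0.3816, regime = climb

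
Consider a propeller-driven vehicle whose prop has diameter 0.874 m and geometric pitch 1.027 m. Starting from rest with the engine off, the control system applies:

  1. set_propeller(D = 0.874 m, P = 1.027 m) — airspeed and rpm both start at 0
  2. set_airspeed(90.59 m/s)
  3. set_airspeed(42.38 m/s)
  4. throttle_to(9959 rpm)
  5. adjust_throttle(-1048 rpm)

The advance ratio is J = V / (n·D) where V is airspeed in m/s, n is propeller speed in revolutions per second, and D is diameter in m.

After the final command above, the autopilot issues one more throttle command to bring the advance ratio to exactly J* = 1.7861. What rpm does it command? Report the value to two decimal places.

rpm = 1628.90

set_propeller: D = 0.874 m, P = 1.027 m (p = P/D = 1.175057); state ← (V=0, rpm=0)
set_airspeed(90.59): V ← 90.59 m/s
set_airspeed(42.38): V ← 42.38 m/s
throttle_to(9959): rpm ← 9959
adjust_throttle(-1048): rpm ← 9959 -1048 = 8911
final state: V = 42.38 m/s, rpm = 8911 → n = rpm/60 = 148.516667 rev/s
target J* = 1.7861; solve J* = V/(n·D) for n: n = V/(J*·D) = 42.38/(1.7861 × 0.874) = 27.148369 rev/s
rpm = 60·n = 1628.902162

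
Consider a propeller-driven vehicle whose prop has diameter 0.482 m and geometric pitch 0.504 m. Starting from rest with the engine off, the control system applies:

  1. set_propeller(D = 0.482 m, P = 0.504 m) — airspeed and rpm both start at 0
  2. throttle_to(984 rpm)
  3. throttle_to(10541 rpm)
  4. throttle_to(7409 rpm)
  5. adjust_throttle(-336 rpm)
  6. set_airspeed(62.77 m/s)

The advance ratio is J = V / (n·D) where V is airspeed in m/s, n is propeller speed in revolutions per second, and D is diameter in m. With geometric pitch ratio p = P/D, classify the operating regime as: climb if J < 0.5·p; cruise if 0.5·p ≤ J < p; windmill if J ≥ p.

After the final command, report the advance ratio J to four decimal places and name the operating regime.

set_propeller: D = 0.482 m, P = 0.504 m (p = P/D = 1.045643); state ← (V=0, rpm=0)
throttle_to(984): rpm ← 984
throttle_to(10541): rpm ← 10541
throttle_to(7409): rpm ← 7409
adjust_throttle(-336): rpm ← 7409 -336 = 7073
set_airspeed(62.77): V ← 62.77 m/s
final state: V = 62.77 m/s, rpm = 7073 → n = rpm/60 = 117.883333 rev/s
J = V / (n·D) = 62.77 / (117.883333 × 0.482) = 1.104721
regime bands: climb J<0.5228 | cruise [0.5228, 1.0456) | windmill J≥1.0456
J = 1.1047 → windmill

J = 1.1047, regime = windmill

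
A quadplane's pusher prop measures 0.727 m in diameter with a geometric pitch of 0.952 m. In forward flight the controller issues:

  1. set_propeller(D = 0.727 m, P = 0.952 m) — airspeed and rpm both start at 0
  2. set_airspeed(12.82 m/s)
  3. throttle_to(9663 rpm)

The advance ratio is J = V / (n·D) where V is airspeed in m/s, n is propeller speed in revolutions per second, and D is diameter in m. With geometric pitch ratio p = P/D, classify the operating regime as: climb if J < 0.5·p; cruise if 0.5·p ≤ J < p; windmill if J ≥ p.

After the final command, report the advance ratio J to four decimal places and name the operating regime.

J = 0.1095, regime = climb

set_propeller: D = 0.727 m, P = 0.952 m (p = P/D = 1.309491); state ← (V=0, rpm=0)
set_airspeed(12.82): V ← 12.82 m/s
throttle_to(9663): rpm ← 9663
final state: V = 12.82 m/s, rpm = 9663 → n = rpm/60 = 161.050000 rev/s
J = V / (n·D) = 12.82 / (161.050000 × 0.727) = 0.109495
regime bands: climb J<0.6547 | cruise [0.6547, 1.3095) | windmill J≥1.3095
J = 0.1095 → climb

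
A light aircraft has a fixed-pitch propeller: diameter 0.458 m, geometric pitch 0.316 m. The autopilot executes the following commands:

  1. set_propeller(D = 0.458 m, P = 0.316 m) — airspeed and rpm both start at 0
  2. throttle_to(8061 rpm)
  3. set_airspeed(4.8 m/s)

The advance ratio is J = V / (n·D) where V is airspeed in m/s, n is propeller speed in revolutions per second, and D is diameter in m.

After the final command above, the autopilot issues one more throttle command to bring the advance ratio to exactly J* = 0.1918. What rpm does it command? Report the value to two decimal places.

rpm = 3278.52

set_propeller: D = 0.458 m, P = 0.316 m (p = P/D = 0.689956); state ← (V=0, rpm=0)
throttle_to(8061): rpm ← 8061
set_airspeed(4.8): V ← 4.8 m/s
final state: V = 4.8 m/s, rpm = 8061 → n = rpm/60 = 134.350000 rev/s
target J* = 0.1918; solve J* = V/(n·D) for n: n = V/(J*·D) = 4.8/(0.1918 × 0.458) = 54.642072 rev/s
rpm = 60·n = 3278.524300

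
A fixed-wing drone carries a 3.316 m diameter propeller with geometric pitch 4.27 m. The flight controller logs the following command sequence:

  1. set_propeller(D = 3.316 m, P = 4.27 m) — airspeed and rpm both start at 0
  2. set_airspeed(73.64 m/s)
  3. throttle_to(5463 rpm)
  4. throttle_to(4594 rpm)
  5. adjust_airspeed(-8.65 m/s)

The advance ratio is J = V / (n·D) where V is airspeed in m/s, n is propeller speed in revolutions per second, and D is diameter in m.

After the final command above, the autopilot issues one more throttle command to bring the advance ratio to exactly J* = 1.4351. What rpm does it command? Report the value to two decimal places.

set_propeller: D = 3.316 m, P = 4.27 m (p = P/D = 1.287696); state ← (V=0, rpm=0)
set_airspeed(73.64): V ← 73.64 m/s
throttle_to(5463): rpm ← 5463
throttle_to(4594): rpm ← 4594
adjust_airspeed(-8.65): V ← 73.64 -8.65 = 64.99 m/s
final state: V = 64.99 m/s, rpm = 4594 → n = rpm/60 = 76.566667 rev/s
target J* = 1.4351; solve J* = V/(n·D) for n: n = V/(J*·D) = 64.99/(1.4351 × 3.316) = 13.656828 rev/s
rpm = 60·n = 819.409701

rpm = 819.41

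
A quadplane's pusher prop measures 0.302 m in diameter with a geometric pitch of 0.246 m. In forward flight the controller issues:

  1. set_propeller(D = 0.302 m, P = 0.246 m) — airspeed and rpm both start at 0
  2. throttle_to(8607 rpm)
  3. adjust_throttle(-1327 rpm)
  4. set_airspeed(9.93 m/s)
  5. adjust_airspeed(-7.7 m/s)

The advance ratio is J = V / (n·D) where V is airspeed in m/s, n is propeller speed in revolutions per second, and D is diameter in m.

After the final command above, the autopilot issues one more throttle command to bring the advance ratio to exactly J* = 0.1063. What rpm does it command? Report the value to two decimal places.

rpm = 4167.89

set_propeller: D = 0.302 m, P = 0.246 m (p = P/D = 0.814570); state ← (V=0, rpm=0)
throttle_to(8607): rpm ← 8607
adjust_throttle(-1327): rpm ← 8607 -1327 = 7280
set_airspeed(9.93): V ← 9.93 m/s
adjust_airspeed(-7.7): V ← 9.93 -7.7 = 2.23 m/s
final state: V = 2.23 m/s, rpm = 7280 → n = rpm/60 = 121.333333 rev/s
target J* = 0.1063; solve J* = V/(n·D) for n: n = V/(J*·D) = 2.23/(0.1063 × 0.302) = 69.464779 rev/s
rpm = 60·n = 4167.886713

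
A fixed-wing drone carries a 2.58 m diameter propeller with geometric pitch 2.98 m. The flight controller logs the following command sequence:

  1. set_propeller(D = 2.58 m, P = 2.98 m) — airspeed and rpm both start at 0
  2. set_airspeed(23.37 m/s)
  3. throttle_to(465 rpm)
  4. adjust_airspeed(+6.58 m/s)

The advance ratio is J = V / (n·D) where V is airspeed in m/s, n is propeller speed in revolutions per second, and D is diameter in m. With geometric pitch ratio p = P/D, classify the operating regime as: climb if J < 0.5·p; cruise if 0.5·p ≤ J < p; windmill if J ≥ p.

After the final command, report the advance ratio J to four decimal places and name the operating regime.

set_propeller: D = 2.58 m, P = 2.98 m (p = P/D = 1.155039); state ← (V=0, rpm=0)
set_airspeed(23.37): V ← 23.37 m/s
throttle_to(465): rpm ← 465
adjust_airspeed(+6.58): V ← 23.37 +6.58 = 29.95 m/s
final state: V = 29.95 m/s, rpm = 465 → n = rpm/60 = 7.750000 rev/s
J = V / (n·D) = 29.95 / (7.750000 × 2.58) = 1.497874
regime bands: climb J<0.5775 | cruise [0.5775, 1.1550) | windmill J≥1.1550
J = 1.4979 → windmill

J = 1.4979, regime = windmill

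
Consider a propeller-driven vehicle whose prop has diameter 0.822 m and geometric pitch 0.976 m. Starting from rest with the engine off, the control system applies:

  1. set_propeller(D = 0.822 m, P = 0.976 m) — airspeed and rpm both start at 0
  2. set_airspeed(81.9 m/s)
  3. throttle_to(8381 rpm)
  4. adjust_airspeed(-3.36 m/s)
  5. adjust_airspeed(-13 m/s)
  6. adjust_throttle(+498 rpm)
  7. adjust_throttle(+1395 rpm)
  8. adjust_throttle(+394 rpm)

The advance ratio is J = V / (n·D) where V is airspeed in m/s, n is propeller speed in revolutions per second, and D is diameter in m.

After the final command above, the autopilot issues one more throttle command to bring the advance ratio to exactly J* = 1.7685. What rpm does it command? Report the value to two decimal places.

set_propeller: D = 0.822 m, P = 0.976 m (p = P/D = 1.187348); state ← (V=0, rpm=0)
set_airspeed(81.9): V ← 81.9 m/s
throttle_to(8381): rpm ← 8381
adjust_airspeed(-3.36): V ← 81.9 -3.36 = 78.54 m/s
adjust_airspeed(-13): V ← 78.54 -13 = 65.54 m/s
adjust_throttle(+498): rpm ← 8381 +498 = 8879
adjust_throttle(+1395): rpm ← 8879 +1395 = 10274
adjust_throttle(+394): rpm ← 10274 +394 = 10668
final state: V = 65.54 m/s, rpm = 10668 → n = rpm/60 = 177.800000 rev/s
target J* = 1.7685; solve J* = V/(n·D) for n: n = V/(J*·D) = 65.54/(1.7685 × 0.822) = 45.084739 rev/s
rpm = 60·n = 2705.084312

rpm = 2705.08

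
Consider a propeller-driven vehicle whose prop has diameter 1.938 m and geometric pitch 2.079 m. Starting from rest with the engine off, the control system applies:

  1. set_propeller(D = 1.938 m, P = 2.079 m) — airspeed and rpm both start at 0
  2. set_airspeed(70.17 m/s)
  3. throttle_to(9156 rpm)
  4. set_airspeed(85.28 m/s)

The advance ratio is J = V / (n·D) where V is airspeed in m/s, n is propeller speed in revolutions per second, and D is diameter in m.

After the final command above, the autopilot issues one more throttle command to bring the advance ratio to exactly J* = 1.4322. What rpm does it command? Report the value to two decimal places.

set_propeller: D = 1.938 m, P = 2.079 m (p = P/D = 1.072755); state ← (V=0, rpm=0)
set_airspeed(70.17): V ← 70.17 m/s
throttle_to(9156): rpm ← 9156
set_airspeed(85.28): V ← 85.28 m/s
final state: V = 85.28 m/s, rpm = 9156 → n = rpm/60 = 152.600000 rev/s
target J* = 1.4322; solve J* = V/(n·D) for n: n = V/(J*·D) = 85.28/(1.4322 × 1.938) = 30.724848 rev/s
rpm = 60·n = 1843.490908

rpm = 1843.49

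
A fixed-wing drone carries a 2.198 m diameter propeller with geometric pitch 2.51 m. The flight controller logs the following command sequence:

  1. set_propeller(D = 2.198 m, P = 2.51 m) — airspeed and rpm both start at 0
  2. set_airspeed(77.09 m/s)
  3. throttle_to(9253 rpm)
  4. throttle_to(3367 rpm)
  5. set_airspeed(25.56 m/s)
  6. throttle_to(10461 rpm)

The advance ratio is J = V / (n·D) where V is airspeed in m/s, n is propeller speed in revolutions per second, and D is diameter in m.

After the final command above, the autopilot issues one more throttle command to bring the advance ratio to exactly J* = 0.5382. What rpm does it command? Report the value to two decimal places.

set_propeller: D = 2.198 m, P = 2.51 m (p = P/D = 1.141947); state ← (V=0, rpm=0)
set_airspeed(77.09): V ← 77.09 m/s
throttle_to(9253): rpm ← 9253
throttle_to(3367): rpm ← 3367
set_airspeed(25.56): V ← 25.56 m/s
throttle_to(10461): rpm ← 10461
final state: V = 25.56 m/s, rpm = 10461 → n = rpm/60 = 174.350000 rev/s
target J* = 0.5382; solve J* = V/(n·D) for n: n = V/(J*·D) = 25.56/(0.5382 × 2.198) = 21.606751 rev/s
rpm = 60·n = 1296.405063

rpm = 1296.41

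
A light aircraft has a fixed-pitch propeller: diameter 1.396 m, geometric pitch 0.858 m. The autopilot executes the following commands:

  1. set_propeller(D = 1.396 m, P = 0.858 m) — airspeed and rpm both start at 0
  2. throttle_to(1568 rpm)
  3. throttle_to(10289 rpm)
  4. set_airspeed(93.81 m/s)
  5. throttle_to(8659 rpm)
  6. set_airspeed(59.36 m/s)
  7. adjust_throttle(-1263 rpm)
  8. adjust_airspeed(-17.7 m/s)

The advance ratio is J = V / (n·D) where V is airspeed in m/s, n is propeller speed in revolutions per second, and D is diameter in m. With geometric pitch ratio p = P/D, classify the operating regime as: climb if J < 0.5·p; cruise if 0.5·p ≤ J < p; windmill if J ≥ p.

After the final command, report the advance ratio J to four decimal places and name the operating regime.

J = 0.2421, regime = climb

set_propeller: D = 1.396 m, P = 0.858 m (p = P/D = 0.614613); state ← (V=0, rpm=0)
throttle_to(1568): rpm ← 1568
throttle_to(10289): rpm ← 10289
set_airspeed(93.81): V ← 93.81 m/s
throttle_to(8659): rpm ← 8659
set_airspeed(59.36): V ← 59.36 m/s
adjust_throttle(-1263): rpm ← 8659 -1263 = 7396
adjust_airspeed(-17.7): V ← 59.36 -17.7 = 41.66 m/s
final state: V = 41.66 m/s, rpm = 7396 → n = rpm/60 = 123.266667 rev/s
J = V / (n·D) = 41.66 / (123.266667 × 1.396) = 0.242096
regime bands: climb J<0.3073 | cruise [0.3073, 0.6146) | windmill J≥0.6146
J = 0.2421 → climb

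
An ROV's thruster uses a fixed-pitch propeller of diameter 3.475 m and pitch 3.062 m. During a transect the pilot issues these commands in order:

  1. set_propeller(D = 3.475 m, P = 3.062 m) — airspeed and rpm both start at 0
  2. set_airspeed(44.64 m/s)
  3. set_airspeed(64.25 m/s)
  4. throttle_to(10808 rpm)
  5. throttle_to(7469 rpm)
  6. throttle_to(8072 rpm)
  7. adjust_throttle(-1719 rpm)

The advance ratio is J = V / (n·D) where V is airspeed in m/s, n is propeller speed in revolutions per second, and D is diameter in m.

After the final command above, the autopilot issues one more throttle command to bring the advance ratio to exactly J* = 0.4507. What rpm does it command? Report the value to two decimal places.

set_propeller: D = 3.475 m, P = 3.062 m (p = P/D = 0.881151); state ← (V=0, rpm=0)
set_airspeed(44.64): V ← 44.64 m/s
set_airspeed(64.25): V ← 64.25 m/s
throttle_to(10808): rpm ← 10808
throttle_to(7469): rpm ← 7469
throttle_to(8072): rpm ← 8072
adjust_throttle(-1719): rpm ← 8072 -1719 = 6353
final state: V = 64.25 m/s, rpm = 6353 → n = rpm/60 = 105.883333 rev/s
target J* = 0.4507; solve J* = V/(n·D) for n: n = V/(J*·D) = 64.25/(0.4507 × 3.475) = 41.023316 rev/s
rpm = 60·n = 2461.398975

rpm = 2461.40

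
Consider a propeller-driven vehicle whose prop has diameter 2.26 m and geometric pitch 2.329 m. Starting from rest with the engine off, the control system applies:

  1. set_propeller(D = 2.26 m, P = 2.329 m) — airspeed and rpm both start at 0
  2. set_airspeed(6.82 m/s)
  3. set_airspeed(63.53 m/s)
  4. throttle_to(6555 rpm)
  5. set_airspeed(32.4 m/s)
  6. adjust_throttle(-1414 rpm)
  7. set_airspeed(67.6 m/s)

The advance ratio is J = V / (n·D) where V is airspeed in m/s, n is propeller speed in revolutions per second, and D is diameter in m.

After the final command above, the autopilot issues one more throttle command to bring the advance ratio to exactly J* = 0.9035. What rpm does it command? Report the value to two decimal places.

rpm = 1986.38

set_propeller: D = 2.26 m, P = 2.329 m (p = P/D = 1.030531); state ← (V=0, rpm=0)
set_airspeed(6.82): V ← 6.82 m/s
set_airspeed(63.53): V ← 63.53 m/s
throttle_to(6555): rpm ← 6555
set_airspeed(32.4): V ← 32.4 m/s
adjust_throttle(-1414): rpm ← 6555 -1414 = 5141
set_airspeed(67.6): V ← 67.6 m/s
final state: V = 67.6 m/s, rpm = 5141 → n = rpm/60 = 85.683333 rev/s
target J* = 0.9035; solve J* = V/(n·D) for n: n = V/(J*·D) = 67.6/(0.9035 × 2.26) = 33.106258 rev/s
rpm = 60·n = 1986.375501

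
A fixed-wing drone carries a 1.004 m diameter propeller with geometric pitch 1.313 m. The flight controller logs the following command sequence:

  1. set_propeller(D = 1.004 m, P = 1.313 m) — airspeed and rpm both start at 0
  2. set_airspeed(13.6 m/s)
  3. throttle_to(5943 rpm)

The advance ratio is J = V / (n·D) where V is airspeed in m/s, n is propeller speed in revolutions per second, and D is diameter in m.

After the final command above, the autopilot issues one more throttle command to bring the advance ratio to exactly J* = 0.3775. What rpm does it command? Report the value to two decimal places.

set_propeller: D = 1.004 m, P = 1.313 m (p = P/D = 1.307769); state ← (V=0, rpm=0)
set_airspeed(13.6): V ← 13.6 m/s
throttle_to(5943): rpm ← 5943
final state: V = 13.6 m/s, rpm = 5943 → n = rpm/60 = 99.050000 rev/s
target J* = 0.3775; solve J* = V/(n·D) for n: n = V/(J*·D) = 13.6/(0.3775 × 1.004) = 35.882958 rev/s
rpm = 60·n = 2152.977494

rpm = 2152.98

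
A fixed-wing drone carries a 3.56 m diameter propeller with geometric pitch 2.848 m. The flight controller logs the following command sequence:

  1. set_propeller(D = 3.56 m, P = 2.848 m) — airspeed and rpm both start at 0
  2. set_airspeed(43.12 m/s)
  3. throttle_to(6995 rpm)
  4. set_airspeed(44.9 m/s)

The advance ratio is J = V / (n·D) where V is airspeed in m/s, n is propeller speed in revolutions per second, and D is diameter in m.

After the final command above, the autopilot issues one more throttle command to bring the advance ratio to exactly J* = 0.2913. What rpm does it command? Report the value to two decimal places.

rpm = 2597.81

set_propeller: D = 3.56 m, P = 2.848 m (p = P/D = 0.800000); state ← (V=0, rpm=0)
set_airspeed(43.12): V ← 43.12 m/s
throttle_to(6995): rpm ← 6995
set_airspeed(44.9): V ← 44.9 m/s
final state: V = 44.9 m/s, rpm = 6995 → n = rpm/60 = 116.583333 rev/s
target J* = 0.2913; solve J* = V/(n·D) for n: n = V/(J*·D) = 44.9/(0.2913 × 3.56) = 43.296806 rev/s
rpm = 60·n = 2597.808352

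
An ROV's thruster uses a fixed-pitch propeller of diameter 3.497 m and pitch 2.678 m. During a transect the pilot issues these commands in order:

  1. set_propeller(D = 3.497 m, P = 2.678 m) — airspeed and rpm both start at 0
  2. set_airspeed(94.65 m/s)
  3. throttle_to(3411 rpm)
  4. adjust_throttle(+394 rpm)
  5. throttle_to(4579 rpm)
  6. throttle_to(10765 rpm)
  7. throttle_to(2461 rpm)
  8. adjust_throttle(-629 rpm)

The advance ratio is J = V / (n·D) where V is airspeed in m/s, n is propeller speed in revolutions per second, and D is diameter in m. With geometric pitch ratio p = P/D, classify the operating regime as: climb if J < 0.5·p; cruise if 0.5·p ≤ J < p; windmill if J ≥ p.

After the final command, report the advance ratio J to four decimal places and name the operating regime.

set_propeller: D = 3.497 m, P = 2.678 m (p = P/D = 0.765799); state ← (V=0, rpm=0)
set_airspeed(94.65): V ← 94.65 m/s
throttle_to(3411): rpm ← 3411
adjust_throttle(+394): rpm ← 3411 +394 = 3805
throttle_to(4579): rpm ← 4579
throttle_to(10765): rpm ← 10765
throttle_to(2461): rpm ← 2461
adjust_throttle(-629): rpm ← 2461 -629 = 1832
final state: V = 94.65 m/s, rpm = 1832 → n = rpm/60 = 30.533333 rev/s
J = V / (n·D) = 94.65 / (30.533333 × 3.497) = 0.886443
regime bands: climb J<0.3829 | cruise [0.3829, 0.7658) | windmill J≥0.7658
J = 0.8864 → windmill

J = 0.8864, regime = windmill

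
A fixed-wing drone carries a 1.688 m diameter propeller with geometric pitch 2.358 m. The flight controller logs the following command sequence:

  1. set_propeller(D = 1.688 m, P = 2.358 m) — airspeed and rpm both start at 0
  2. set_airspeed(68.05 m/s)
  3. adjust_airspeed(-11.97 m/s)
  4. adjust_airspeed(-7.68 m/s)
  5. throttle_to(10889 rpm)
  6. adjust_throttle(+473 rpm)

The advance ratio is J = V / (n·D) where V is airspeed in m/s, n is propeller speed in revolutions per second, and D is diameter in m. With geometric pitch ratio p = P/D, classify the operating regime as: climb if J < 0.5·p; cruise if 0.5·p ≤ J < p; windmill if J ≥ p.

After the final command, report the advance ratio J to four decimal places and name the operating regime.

J = 0.1514, regime = climb

set_propeller: D = 1.688 m, P = 2.358 m (p = P/D = 1.396919); state ← (V=0, rpm=0)
set_airspeed(68.05): V ← 68.05 m/s
adjust_airspeed(-11.97): V ← 68.05 -11.97 = 56.08 m/s
adjust_airspeed(-7.68): V ← 56.08 -7.68 = 48.4 m/s
throttle_to(10889): rpm ← 10889
adjust_throttle(+473): rpm ← 10889 +473 = 11362
final state: V = 48.4 m/s, rpm = 11362 → n = rpm/60 = 189.366667 rev/s
J = V / (n·D) = 48.4 / (189.366667 × 1.688) = 0.151415
regime bands: climb J<0.6985 | cruise [0.6985, 1.3969) | windmill J≥1.3969
J = 0.1514 → climb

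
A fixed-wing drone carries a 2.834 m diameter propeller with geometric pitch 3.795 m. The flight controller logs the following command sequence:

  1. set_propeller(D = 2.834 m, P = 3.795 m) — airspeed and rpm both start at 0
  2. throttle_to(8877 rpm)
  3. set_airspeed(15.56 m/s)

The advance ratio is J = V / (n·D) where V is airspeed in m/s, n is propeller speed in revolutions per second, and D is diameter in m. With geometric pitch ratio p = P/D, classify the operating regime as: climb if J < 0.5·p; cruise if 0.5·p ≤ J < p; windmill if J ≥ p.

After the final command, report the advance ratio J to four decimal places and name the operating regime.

set_propeller: D = 2.834 m, P = 3.795 m (p = P/D = 1.339097); state ← (V=0, rpm=0)
throttle_to(8877): rpm ← 8877
set_airspeed(15.56): V ← 15.56 m/s
final state: V = 15.56 m/s, rpm = 8877 → n = rpm/60 = 147.950000 rev/s
J = V / (n·D) = 15.56 / (147.950000 × 2.834) = 0.037110
regime bands: climb J<0.6695 | cruise [0.6695, 1.3391) | windmill J≥1.3391
J = 0.0371 → climb

J = 0.0371, regime = climb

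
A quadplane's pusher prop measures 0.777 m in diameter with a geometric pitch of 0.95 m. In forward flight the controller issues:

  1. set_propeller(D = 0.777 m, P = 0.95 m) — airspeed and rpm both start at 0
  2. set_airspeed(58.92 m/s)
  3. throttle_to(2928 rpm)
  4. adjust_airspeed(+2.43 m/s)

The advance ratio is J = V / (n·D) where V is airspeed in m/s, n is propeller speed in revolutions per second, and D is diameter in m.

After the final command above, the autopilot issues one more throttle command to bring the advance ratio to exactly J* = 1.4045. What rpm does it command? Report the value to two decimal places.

rpm = 3373.05

set_propeller: D = 0.777 m, P = 0.95 m (p = P/D = 1.222651); state ← (V=0, rpm=0)
set_airspeed(58.92): V ← 58.92 m/s
throttle_to(2928): rpm ← 2928
adjust_airspeed(+2.43): V ← 58.92 +2.43 = 61.35 m/s
final state: V = 61.35 m/s, rpm = 2928 → n = rpm/60 = 48.800000 rev/s
target J* = 1.4045; solve J* = V/(n·D) for n: n = V/(J*·D) = 61.35/(1.4045 × 0.777) = 56.217536 rev/s
rpm = 60·n = 3373.052145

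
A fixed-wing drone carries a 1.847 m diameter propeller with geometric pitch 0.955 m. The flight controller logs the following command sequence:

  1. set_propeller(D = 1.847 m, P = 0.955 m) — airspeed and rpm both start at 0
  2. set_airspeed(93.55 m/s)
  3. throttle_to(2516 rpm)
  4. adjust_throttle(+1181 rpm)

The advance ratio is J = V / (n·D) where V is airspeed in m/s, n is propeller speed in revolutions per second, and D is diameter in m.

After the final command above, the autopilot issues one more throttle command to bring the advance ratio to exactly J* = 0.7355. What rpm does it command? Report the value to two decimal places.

rpm = 4131.86

set_propeller: D = 1.847 m, P = 0.955 m (p = P/D = 0.517055); state ← (V=0, rpm=0)
set_airspeed(93.55): V ← 93.55 m/s
throttle_to(2516): rpm ← 2516
adjust_throttle(+1181): rpm ← 2516 +1181 = 3697
final state: V = 93.55 m/s, rpm = 3697 → n = rpm/60 = 61.616667 rev/s
target J* = 0.7355; solve J* = V/(n·D) for n: n = V/(J*·D) = 93.55/(0.7355 × 1.847) = 68.864313 rev/s
rpm = 60·n = 4131.858781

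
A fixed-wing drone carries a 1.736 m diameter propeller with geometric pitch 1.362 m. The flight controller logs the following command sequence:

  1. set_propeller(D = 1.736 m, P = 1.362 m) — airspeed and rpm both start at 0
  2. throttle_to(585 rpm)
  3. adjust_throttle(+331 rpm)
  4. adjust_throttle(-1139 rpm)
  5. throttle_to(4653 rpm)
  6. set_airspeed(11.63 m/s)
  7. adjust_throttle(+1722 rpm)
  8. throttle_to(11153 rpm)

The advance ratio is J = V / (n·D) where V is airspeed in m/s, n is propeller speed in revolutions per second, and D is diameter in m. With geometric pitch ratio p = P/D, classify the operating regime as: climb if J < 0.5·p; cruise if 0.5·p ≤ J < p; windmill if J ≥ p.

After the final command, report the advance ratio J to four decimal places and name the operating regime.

set_propeller: D = 1.736 m, P = 1.362 m (p = P/D = 0.784562); state ← (V=0, rpm=0)
throttle_to(585): rpm ← 585
adjust_throttle(+331): rpm ← 585 +331 = 916
adjust_throttle(-1139): rpm ← 916 -1139 = -223
throttle_to(4653): rpm ← 4653
set_airspeed(11.63): V ← 11.63 m/s
adjust_throttle(+1722): rpm ← 4653 +1722 = 6375
throttle_to(11153): rpm ← 11153
final state: V = 11.63 m/s, rpm = 11153 → n = rpm/60 = 185.883333 rev/s
J = V / (n·D) = 11.63 / (185.883333 × 1.736) = 0.036040
regime bands: climb J<0.3923 | cruise [0.3923, 0.7846) | windmill J≥0.7846
J = 0.0360 → climb

J = 0.0360, regime = climb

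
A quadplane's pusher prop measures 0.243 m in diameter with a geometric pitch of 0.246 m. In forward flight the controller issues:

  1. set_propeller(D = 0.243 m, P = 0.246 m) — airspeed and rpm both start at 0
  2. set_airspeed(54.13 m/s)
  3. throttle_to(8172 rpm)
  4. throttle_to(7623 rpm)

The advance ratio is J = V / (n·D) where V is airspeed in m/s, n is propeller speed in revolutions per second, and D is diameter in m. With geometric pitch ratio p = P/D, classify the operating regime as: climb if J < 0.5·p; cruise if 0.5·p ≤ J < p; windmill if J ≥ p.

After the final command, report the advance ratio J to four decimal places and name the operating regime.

J = 1.7533, regime = windmill

set_propeller: D = 0.243 m, P = 0.246 m (p = P/D = 1.012346); state ← (V=0, rpm=0)
set_airspeed(54.13): V ← 54.13 m/s
throttle_to(8172): rpm ← 8172
throttle_to(7623): rpm ← 7623
final state: V = 54.13 m/s, rpm = 7623 → n = rpm/60 = 127.050000 rev/s
J = V / (n·D) = 54.13 / (127.050000 × 0.243) = 1.753303
regime bands: climb J<0.5062 | cruise [0.5062, 1.0123) | windmill J≥1.0123
J = 1.7533 → windmill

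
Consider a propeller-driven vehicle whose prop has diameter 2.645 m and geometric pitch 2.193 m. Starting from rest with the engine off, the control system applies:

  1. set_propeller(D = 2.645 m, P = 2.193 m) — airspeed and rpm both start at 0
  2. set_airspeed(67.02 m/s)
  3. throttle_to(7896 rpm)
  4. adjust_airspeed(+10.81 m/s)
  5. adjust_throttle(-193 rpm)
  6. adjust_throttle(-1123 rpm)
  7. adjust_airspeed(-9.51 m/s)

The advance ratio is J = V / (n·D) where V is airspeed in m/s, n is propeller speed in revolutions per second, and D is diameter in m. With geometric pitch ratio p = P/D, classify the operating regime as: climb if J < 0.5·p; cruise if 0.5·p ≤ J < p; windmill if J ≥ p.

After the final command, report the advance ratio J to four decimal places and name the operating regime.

J = 0.2355, regime = climb

set_propeller: D = 2.645 m, P = 2.193 m (p = P/D = 0.829112); state ← (V=0, rpm=0)
set_airspeed(67.02): V ← 67.02 m/s
throttle_to(7896): rpm ← 7896
adjust_airspeed(+10.81): V ← 67.02 +10.81 = 77.83 m/s
adjust_throttle(-193): rpm ← 7896 -193 = 7703
adjust_throttle(-1123): rpm ← 7703 -1123 = 6580
adjust_airspeed(-9.51): V ← 77.83 -9.51 = 68.32 m/s
final state: V = 68.32 m/s, rpm = 6580 → n = rpm/60 = 109.666667 rev/s
J = V / (n·D) = 68.32 / (109.666667 × 2.645) = 0.235531
regime bands: climb J<0.4146 | cruise [0.4146, 0.8291) | windmill J≥0.8291
J = 0.2355 → climb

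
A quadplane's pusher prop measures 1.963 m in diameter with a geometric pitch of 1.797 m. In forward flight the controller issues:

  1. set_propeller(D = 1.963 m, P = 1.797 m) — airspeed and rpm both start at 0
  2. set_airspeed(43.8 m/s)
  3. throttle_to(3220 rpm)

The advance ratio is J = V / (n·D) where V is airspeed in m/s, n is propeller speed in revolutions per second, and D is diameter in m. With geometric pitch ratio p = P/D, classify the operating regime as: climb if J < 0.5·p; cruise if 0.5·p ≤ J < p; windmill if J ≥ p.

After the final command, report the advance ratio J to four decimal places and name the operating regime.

J = 0.4158, regime = climb

set_propeller: D = 1.963 m, P = 1.797 m (p = P/D = 0.915436); state ← (V=0, rpm=0)
set_airspeed(43.8): V ← 43.8 m/s
throttle_to(3220): rpm ← 3220
final state: V = 43.8 m/s, rpm = 3220 → n = rpm/60 = 53.666667 rev/s
J = V / (n·D) = 43.8 / (53.666667 × 1.963) = 0.415766
regime bands: climb J<0.4577 | cruise [0.4577, 0.9154) | windmill J≥0.9154
J = 0.4158 → climb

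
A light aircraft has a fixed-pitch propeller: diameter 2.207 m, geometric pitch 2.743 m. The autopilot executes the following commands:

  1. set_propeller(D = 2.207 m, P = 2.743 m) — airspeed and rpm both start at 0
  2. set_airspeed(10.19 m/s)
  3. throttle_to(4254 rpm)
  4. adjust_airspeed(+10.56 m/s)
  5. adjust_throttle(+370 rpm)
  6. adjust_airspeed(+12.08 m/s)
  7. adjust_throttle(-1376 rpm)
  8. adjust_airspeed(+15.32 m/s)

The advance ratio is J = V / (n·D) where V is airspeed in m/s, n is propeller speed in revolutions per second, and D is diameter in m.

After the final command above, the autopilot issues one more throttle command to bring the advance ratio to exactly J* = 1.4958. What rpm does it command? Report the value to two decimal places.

rpm = 875.13

set_propeller: D = 2.207 m, P = 2.743 m (p = P/D = 1.242864); state ← (V=0, rpm=0)
set_airspeed(10.19): V ← 10.19 m/s
throttle_to(4254): rpm ← 4254
adjust_airspeed(+10.56): V ← 10.19 +10.56 = 20.75 m/s
adjust_throttle(+370): rpm ← 4254 +370 = 4624
adjust_airspeed(+12.08): V ← 20.75 +12.08 = 32.83 m/s
adjust_throttle(-1376): rpm ← 4624 -1376 = 3248
adjust_airspeed(+15.32): V ← 32.83 +15.32 = 48.15 m/s
final state: V = 48.15 m/s, rpm = 3248 → n = rpm/60 = 54.133333 rev/s
target J* = 1.4958; solve J* = V/(n·D) for n: n = V/(J*·D) = 48.15/(1.4958 × 2.207) = 14.585470 rev/s
rpm = 60·n = 875.128202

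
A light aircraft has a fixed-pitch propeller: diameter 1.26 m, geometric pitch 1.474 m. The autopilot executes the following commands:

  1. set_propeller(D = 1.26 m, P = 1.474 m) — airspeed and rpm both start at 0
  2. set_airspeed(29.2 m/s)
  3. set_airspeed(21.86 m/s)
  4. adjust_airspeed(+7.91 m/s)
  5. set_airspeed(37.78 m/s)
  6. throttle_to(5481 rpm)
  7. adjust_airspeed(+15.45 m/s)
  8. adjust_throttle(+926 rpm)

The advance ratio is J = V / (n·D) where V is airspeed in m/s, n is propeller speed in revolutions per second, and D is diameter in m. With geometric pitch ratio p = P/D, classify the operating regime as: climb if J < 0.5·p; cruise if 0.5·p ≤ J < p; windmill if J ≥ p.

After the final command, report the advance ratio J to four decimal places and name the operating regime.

set_propeller: D = 1.26 m, P = 1.474 m (p = P/D = 1.169841); state ← (V=0, rpm=0)
set_airspeed(29.2): V ← 29.2 m/s
set_airspeed(21.86): V ← 21.86 m/s
adjust_airspeed(+7.91): V ← 21.86 +7.91 = 29.77 m/s
set_airspeed(37.78): V ← 37.78 m/s
throttle_to(5481): rpm ← 5481
adjust_airspeed(+15.45): V ← 37.78 +15.45 = 53.23 m/s
adjust_throttle(+926): rpm ← 5481 +926 = 6407
final state: V = 53.23 m/s, rpm = 6407 → n = rpm/60 = 106.783333 rev/s
J = V / (n·D) = 53.23 / (106.783333 × 1.26) = 0.395624
regime bands: climb J<0.5849 | cruise [0.5849, 1.1698) | windmill J≥1.1698
J = 0.3956 → climb

J = 0.3956, regime = climb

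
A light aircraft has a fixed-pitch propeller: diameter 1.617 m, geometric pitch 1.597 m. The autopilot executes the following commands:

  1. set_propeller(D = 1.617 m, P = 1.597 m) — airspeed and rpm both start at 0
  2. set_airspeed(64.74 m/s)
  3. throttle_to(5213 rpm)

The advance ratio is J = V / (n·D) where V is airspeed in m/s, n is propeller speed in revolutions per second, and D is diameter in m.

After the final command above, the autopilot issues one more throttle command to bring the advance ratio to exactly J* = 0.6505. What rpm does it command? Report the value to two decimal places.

set_propeller: D = 1.617 m, P = 1.597 m (p = P/D = 0.987631); state ← (V=0, rpm=0)
set_airspeed(64.74): V ← 64.74 m/s
throttle_to(5213): rpm ← 5213
final state: V = 64.74 m/s, rpm = 5213 → n = rpm/60 = 86.883333 rev/s
target J* = 0.6505; solve J* = V/(n·D) for n: n = V/(J*·D) = 64.74/(0.6505 × 1.617) = 61.548203 rev/s
rpm = 60·n = 3692.892152

rpm = 3692.89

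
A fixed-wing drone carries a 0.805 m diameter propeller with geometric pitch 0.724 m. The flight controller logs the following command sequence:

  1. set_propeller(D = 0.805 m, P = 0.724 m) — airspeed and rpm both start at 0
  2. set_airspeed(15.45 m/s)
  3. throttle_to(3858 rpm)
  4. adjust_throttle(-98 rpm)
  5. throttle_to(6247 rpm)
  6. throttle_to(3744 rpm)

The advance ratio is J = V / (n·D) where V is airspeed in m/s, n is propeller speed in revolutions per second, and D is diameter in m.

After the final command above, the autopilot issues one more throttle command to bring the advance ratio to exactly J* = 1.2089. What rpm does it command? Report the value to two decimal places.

rpm = 952.56

set_propeller: D = 0.805 m, P = 0.724 m (p = P/D = 0.899379); state ← (V=0, rpm=0)
set_airspeed(15.45): V ← 15.45 m/s
throttle_to(3858): rpm ← 3858
adjust_throttle(-98): rpm ← 3858 -98 = 3760
throttle_to(6247): rpm ← 6247
throttle_to(3744): rpm ← 3744
final state: V = 15.45 m/s, rpm = 3744 → n = rpm/60 = 62.400000 rev/s
target J* = 1.2089; solve J* = V/(n·D) for n: n = V/(J*·D) = 15.45/(1.2089 × 0.805) = 15.876042 rev/s
rpm = 60·n = 952.562491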